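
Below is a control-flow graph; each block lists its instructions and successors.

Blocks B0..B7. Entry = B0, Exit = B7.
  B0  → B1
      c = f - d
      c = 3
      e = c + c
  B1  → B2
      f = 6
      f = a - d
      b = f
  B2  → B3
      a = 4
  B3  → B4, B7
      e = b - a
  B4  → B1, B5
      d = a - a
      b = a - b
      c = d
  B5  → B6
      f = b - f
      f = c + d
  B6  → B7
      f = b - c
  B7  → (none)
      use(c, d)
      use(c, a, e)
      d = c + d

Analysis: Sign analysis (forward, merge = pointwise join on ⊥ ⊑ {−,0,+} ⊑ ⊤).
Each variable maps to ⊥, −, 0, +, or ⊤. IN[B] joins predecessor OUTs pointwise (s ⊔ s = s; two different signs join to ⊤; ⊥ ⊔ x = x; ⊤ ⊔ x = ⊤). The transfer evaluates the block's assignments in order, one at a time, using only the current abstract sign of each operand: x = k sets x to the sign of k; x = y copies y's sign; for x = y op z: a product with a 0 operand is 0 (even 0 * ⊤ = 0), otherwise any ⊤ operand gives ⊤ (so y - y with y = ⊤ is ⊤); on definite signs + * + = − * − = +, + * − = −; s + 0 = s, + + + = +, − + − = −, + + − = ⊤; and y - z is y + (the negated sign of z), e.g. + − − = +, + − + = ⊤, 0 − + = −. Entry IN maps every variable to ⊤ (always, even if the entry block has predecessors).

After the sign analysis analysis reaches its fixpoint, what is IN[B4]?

Answer: {a: +, b: ⊤, c: ⊤, d: ⊤, e: ⊤, f: ⊤}

Derivation:
Per-block solution:
  B0:  IN=(all ⊤)  OUT={c:+, e:+; rest ⊤}
  B1:  IN=(all ⊤)  OUT=(all ⊤)
  B2:  IN=(all ⊤)  OUT={a:+; rest ⊤}
  B3:  IN={a:+; rest ⊤}  OUT={a:+; rest ⊤}
  B4:  IN={a:+; rest ⊤}  OUT={a:+; rest ⊤}
  B5:  IN={a:+; rest ⊤}  OUT={a:+; rest ⊤}
  B6:  IN={a:+; rest ⊤}  OUT={a:+; rest ⊤}
  B7:  IN={a:+; rest ⊤}  OUT={a:+; rest ⊤}

Merge at B4: IN[B4] = OUT[B3] = {a: +, b: ⊤, c: ⊤, d: ⊤, e: ⊤, f: ⊤}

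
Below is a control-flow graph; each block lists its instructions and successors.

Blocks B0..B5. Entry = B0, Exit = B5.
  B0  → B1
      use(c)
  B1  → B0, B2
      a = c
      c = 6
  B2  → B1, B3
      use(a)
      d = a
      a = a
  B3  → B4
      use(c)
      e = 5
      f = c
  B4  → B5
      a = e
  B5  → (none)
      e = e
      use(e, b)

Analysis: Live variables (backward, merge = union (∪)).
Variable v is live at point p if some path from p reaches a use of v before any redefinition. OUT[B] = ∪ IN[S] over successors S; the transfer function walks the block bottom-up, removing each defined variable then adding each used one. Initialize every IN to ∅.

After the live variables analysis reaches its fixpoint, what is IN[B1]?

Converged values:
  B0:  IN={b, c}  OUT={b, c}
  B1:  IN={b, c}  OUT={a, b, c}
  B2:  IN={a, b, c}  OUT={b, c}
  B3:  IN={b, c}  OUT={b, e}
  B4:  IN={b, e}  OUT={b, e}
  B5:  IN={b, e}  OUT={}

Merge at B1: OUT[B1] = IN[B0] ⊔ IN[B2] = {a, b, c}
Applying B1's transfer function to that OUT value gives IN[B1] (row B1 above).

Answer: {b, c}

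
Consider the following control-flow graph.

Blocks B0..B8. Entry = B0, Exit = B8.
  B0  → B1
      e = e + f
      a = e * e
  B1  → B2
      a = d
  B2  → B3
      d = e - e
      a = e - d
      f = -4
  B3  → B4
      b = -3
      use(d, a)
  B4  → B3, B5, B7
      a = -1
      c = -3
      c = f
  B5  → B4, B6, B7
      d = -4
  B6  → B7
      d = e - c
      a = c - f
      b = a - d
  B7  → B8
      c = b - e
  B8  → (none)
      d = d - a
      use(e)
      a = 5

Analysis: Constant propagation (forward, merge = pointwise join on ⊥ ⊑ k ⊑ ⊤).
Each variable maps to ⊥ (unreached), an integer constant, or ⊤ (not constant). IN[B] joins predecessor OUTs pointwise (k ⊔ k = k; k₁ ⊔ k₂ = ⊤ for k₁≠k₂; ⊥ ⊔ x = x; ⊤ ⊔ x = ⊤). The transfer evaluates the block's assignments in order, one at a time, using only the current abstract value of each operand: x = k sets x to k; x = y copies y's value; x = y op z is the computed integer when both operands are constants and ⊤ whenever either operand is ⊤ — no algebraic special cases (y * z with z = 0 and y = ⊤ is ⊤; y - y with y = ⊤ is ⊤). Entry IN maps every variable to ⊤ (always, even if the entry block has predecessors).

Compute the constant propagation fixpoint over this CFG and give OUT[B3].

Per-block solution:
  B0: | IN=(all ⊤) | OUT=(all ⊤)
  B1: | IN=(all ⊤) | OUT=(all ⊤)
  B2: | IN=(all ⊤) | OUT={f:-4; rest ⊤}
  B3: | IN={f:-4; rest ⊤} | OUT={b:-3, f:-4; rest ⊤}
  B4: | IN={b:-3, f:-4; rest ⊤} | OUT={a:-1, b:-3, c:-4, f:-4; rest ⊤}
  B5: | IN={a:-1, b:-3, c:-4, f:-4; rest ⊤} | OUT={a:-1, b:-3, c:-4, d:-4, f:-4; rest ⊤}
  B6: | IN={a:-1, b:-3, c:-4, d:-4, f:-4; rest ⊤} | OUT={a:0, c:-4, f:-4; rest ⊤}
  B7: | IN={c:-4, f:-4; rest ⊤} | OUT={f:-4; rest ⊤}
  B8: | IN={f:-4; rest ⊤} | OUT={a:5, f:-4; rest ⊤}

Merge at B3: IN[B3] = OUT[B2] ⊔ OUT[B4] = {a: ⊤, b: ⊤, c: ⊤, d: ⊤, e: ⊤, f: -4}
Applying B3's transfer function to that IN value gives OUT[B3] (row B3 above).

Answer: {a: ⊤, b: -3, c: ⊤, d: ⊤, e: ⊤, f: -4}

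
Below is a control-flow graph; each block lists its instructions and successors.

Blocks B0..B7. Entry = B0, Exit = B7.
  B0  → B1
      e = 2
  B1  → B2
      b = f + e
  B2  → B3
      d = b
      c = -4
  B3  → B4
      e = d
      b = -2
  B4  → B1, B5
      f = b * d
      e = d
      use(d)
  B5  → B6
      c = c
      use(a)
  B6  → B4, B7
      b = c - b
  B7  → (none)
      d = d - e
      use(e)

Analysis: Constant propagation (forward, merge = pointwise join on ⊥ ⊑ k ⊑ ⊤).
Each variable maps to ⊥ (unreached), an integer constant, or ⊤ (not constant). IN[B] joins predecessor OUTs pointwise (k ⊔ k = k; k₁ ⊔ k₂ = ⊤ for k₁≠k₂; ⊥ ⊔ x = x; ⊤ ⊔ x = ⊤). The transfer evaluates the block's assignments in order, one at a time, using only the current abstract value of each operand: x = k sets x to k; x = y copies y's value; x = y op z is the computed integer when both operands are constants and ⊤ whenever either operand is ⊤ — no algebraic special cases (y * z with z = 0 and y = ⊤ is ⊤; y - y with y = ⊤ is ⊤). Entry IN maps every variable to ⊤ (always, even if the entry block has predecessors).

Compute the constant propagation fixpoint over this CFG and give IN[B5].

Answer: {a: ⊤, b: -2, c: -4, d: ⊤, e: ⊤, f: ⊤}

Working:
Per-block solution:
  B0: | IN=(all ⊤) | OUT={e:2; rest ⊤}
  B1: | IN=(all ⊤) | OUT=(all ⊤)
  B2: | IN=(all ⊤) | OUT={c:-4; rest ⊤}
  B3: | IN={c:-4; rest ⊤} | OUT={b:-2, c:-4; rest ⊤}
  B4: | IN={b:-2, c:-4; rest ⊤} | OUT={b:-2, c:-4; rest ⊤}
  B5: | IN={b:-2, c:-4; rest ⊤} | OUT={b:-2, c:-4; rest ⊤}
  B6: | IN={b:-2, c:-4; rest ⊤} | OUT={b:-2, c:-4; rest ⊤}
  B7: | IN={b:-2, c:-4; rest ⊤} | OUT={b:-2, c:-4; rest ⊤}

Merge at B5: IN[B5] = OUT[B4] = {a: ⊤, b: -2, c: -4, d: ⊤, e: ⊤, f: ⊤}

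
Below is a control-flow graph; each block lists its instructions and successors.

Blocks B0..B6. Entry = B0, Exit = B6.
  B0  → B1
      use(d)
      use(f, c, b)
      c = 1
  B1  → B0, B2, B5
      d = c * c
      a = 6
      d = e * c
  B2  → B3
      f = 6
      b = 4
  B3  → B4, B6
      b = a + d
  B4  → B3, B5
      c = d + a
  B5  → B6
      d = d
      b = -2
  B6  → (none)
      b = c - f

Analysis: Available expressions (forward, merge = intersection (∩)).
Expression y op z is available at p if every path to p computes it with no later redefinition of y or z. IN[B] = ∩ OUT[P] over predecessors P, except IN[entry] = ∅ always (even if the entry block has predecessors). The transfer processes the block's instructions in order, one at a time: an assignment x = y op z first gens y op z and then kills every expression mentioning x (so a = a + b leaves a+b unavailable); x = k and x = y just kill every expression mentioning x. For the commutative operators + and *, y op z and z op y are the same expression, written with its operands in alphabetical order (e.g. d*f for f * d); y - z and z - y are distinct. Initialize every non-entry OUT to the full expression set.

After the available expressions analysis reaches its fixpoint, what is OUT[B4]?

Per-block solution:
  B0:  IN={}  OUT={}
  B1:  IN={}  OUT={c*c, c*e}
  B2:  IN={c*c, c*e}  OUT={c*c, c*e}
  B3:  IN={}  OUT={a+d}
  B4:  IN={a+d}  OUT={a+d}
  B5:  IN={}  OUT={}
  B6:  IN={}  OUT={c-f}

Merge at B4: IN[B4] = OUT[B3] = {a+d}
Applying B4's transfer function to that IN value gives OUT[B4] (row B4 above).

Answer: {a+d}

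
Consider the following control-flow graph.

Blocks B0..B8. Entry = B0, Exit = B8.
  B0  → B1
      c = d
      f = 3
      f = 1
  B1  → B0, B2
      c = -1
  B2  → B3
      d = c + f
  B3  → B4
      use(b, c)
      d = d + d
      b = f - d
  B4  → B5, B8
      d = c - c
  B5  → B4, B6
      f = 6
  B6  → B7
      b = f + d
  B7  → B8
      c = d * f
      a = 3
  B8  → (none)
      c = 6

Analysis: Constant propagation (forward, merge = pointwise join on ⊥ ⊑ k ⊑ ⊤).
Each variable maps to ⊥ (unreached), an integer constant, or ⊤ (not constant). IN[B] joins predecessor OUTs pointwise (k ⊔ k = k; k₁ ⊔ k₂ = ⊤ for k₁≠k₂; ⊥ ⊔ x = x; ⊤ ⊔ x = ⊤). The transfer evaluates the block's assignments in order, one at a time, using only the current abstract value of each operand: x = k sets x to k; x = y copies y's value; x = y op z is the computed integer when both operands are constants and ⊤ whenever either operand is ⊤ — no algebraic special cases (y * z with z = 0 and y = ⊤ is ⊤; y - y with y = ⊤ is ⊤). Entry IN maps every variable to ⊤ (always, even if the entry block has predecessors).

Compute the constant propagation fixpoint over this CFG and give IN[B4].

Fixpoint table:
  B0: | IN=(all ⊤) | OUT={f:1; rest ⊤}
  B1: | IN={f:1; rest ⊤} | OUT={c:-1, f:1; rest ⊤}
  B2: | IN={c:-1, f:1; rest ⊤} | OUT={c:-1, d:0, f:1; rest ⊤}
  B3: | IN={c:-1, d:0, f:1; rest ⊤} | OUT={b:1, c:-1, d:0, f:1; rest ⊤}
  B4: | IN={b:1, c:-1, d:0; rest ⊤} | OUT={b:1, c:-1, d:0; rest ⊤}
  B5: | IN={b:1, c:-1, d:0; rest ⊤} | OUT={b:1, c:-1, d:0, f:6; rest ⊤}
  B6: | IN={b:1, c:-1, d:0, f:6; rest ⊤} | OUT={b:6, c:-1, d:0, f:6; rest ⊤}
  B7: | IN={b:6, c:-1, d:0, f:6; rest ⊤} | OUT={a:3, b:6, c:0, d:0, f:6; rest ⊤}
  B8: | IN={d:0; rest ⊤} | OUT={c:6, d:0; rest ⊤}

Merge at B4: IN[B4] = OUT[B3] ⊔ OUT[B5] = {a: ⊤, b: 1, c: -1, d: 0, e: ⊤, f: ⊤}

Answer: {a: ⊤, b: 1, c: -1, d: 0, e: ⊤, f: ⊤}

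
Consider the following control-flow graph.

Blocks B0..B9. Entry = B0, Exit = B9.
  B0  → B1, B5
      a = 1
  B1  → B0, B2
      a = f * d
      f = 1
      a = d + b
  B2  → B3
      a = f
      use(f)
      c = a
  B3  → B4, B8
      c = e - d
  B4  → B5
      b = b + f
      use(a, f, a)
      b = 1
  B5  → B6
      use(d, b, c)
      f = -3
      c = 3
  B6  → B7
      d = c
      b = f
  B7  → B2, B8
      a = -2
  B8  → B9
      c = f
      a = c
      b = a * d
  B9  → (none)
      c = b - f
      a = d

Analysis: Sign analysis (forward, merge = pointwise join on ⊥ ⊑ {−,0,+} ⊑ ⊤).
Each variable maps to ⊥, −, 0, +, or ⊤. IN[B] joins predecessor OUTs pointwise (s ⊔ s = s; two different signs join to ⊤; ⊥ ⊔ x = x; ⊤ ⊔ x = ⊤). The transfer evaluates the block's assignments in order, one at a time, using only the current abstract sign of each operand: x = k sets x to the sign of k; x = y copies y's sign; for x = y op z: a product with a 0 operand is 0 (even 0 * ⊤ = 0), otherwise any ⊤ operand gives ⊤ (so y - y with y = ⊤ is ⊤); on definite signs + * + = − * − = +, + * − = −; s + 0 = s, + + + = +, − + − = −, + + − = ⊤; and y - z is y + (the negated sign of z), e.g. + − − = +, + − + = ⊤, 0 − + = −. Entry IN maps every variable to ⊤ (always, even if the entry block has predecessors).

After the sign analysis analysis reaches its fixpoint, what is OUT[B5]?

Fixpoint table:
  B0:   IN=(all ⊤)   OUT={a:+; rest ⊤}
  B1:   IN={a:+; rest ⊤}   OUT={f:+; rest ⊤}
  B2:   IN=(all ⊤)   OUT=(all ⊤)
  B3:   IN=(all ⊤)   OUT=(all ⊤)
  B4:   IN=(all ⊤)   OUT={b:+; rest ⊤}
  B5:   IN=(all ⊤)   OUT={c:+, f:-; rest ⊤}
  B6:   IN={c:+, f:-; rest ⊤}   OUT={b:-, c:+, d:+, f:-; rest ⊤}
  B7:   IN={b:-, c:+, d:+, f:-; rest ⊤}   OUT={a:-, b:-, c:+, d:+, f:-; rest ⊤}
  B8:   IN=(all ⊤)   OUT=(all ⊤)
  B9:   IN=(all ⊤)   OUT=(all ⊤)

Merge at B5: IN[B5] = OUT[B0] ⊔ OUT[B4] = {a: ⊤, b: ⊤, c: ⊤, d: ⊤, e: ⊤, f: ⊤}
Applying B5's transfer function to that IN value gives OUT[B5] (row B5 above).

Answer: {a: ⊤, b: ⊤, c: +, d: ⊤, e: ⊤, f: -}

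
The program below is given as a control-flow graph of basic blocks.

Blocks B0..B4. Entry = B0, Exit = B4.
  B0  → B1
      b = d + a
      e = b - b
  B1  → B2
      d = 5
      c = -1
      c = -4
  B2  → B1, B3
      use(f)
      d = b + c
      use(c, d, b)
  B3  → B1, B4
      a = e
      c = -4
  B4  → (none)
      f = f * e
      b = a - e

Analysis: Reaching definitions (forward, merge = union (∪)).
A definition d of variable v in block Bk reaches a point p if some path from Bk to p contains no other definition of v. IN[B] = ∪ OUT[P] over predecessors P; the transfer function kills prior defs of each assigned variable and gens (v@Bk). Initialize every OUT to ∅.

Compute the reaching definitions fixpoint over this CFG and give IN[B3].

Per-block solution:
  B0: | IN={} | OUT={b@B0, e@B0}
  B1: | IN={a@B3, b@B0, c@B1, c@B3, d@B2, e@B0} | OUT={a@B3, b@B0, c@B1, d@B1, e@B0}
  B2: | IN={a@B3, b@B0, c@B1, d@B1, e@B0} | OUT={a@B3, b@B0, c@B1, d@B2, e@B0}
  B3: | IN={a@B3, b@B0, c@B1, d@B2, e@B0} | OUT={a@B3, b@B0, c@B3, d@B2, e@B0}
  B4: | IN={a@B3, b@B0, c@B3, d@B2, e@B0} | OUT={a@B3, b@B4, c@B3, d@B2, e@B0, f@B4}

Merge at B3: IN[B3] = OUT[B2] = {a@B3, b@B0, c@B1, d@B2, e@B0}

Answer: {a@B3, b@B0, c@B1, d@B2, e@B0}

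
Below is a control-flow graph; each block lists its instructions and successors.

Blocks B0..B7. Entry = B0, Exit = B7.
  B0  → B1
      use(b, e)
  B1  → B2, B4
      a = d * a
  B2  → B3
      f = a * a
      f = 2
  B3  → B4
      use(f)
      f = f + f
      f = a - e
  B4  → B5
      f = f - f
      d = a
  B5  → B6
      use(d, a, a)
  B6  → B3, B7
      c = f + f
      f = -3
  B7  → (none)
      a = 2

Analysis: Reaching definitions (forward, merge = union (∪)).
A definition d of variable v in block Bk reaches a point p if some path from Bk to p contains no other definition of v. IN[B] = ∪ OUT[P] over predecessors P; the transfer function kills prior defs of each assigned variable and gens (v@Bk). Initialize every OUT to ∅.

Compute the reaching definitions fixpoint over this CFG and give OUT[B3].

Fixpoint table:
  B0:  IN={}  OUT={}
  B1:  IN={}  OUT={a@B1}
  B2:  IN={a@B1}  OUT={a@B1, f@B2}
  B3:  IN={a@B1, c@B6, d@B4, f@B2, f@B6}  OUT={a@B1, c@B6, d@B4, f@B3}
  B4:  IN={a@B1, c@B6, d@B4, f@B3}  OUT={a@B1, c@B6, d@B4, f@B4}
  B5:  IN={a@B1, c@B6, d@B4, f@B4}  OUT={a@B1, c@B6, d@B4, f@B4}
  B6:  IN={a@B1, c@B6, d@B4, f@B4}  OUT={a@B1, c@B6, d@B4, f@B6}
  B7:  IN={a@B1, c@B6, d@B4, f@B6}  OUT={a@B7, c@B6, d@B4, f@B6}

Merge at B3: IN[B3] = OUT[B2] ⊔ OUT[B6] = {a@B1, c@B6, d@B4, f@B2, f@B6}
Applying B3's transfer function to that IN value gives OUT[B3] (row B3 above).

Answer: {a@B1, c@B6, d@B4, f@B3}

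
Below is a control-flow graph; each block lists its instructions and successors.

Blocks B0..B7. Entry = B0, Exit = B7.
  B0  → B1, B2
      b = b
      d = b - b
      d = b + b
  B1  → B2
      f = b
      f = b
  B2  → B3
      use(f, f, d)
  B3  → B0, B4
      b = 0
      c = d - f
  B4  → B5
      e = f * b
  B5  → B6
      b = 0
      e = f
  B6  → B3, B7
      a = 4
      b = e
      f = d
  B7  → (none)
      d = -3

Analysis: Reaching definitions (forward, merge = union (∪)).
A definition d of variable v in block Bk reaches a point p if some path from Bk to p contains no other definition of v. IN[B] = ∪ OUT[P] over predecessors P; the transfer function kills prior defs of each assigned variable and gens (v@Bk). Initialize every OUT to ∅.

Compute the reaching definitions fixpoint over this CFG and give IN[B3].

Fixpoint table:
  B0: | IN={a@B6, b@B3, c@B3, d@B0, e@B5, f@B1, f@B6} | OUT={a@B6, b@B0, c@B3, d@B0, e@B5, f@B1, f@B6}
  B1: | IN={a@B6, b@B0, c@B3, d@B0, e@B5, f@B1, f@B6} | OUT={a@B6, b@B0, c@B3, d@B0, e@B5, f@B1}
  B2: | IN={a@B6, b@B0, c@B3, d@B0, e@B5, f@B1, f@B6} | OUT={a@B6, b@B0, c@B3, d@B0, e@B5, f@B1, f@B6}
  B3: | IN={a@B6, b@B0, b@B6, c@B3, d@B0, e@B5, f@B1, f@B6} | OUT={a@B6, b@B3, c@B3, d@B0, e@B5, f@B1, f@B6}
  B4: | IN={a@B6, b@B3, c@B3, d@B0, e@B5, f@B1, f@B6} | OUT={a@B6, b@B3, c@B3, d@B0, e@B4, f@B1, f@B6}
  B5: | IN={a@B6, b@B3, c@B3, d@B0, e@B4, f@B1, f@B6} | OUT={a@B6, b@B5, c@B3, d@B0, e@B5, f@B1, f@B6}
  B6: | IN={a@B6, b@B5, c@B3, d@B0, e@B5, f@B1, f@B6} | OUT={a@B6, b@B6, c@B3, d@B0, e@B5, f@B6}
  B7: | IN={a@B6, b@B6, c@B3, d@B0, e@B5, f@B6} | OUT={a@B6, b@B6, c@B3, d@B7, e@B5, f@B6}

Merge at B3: IN[B3] = OUT[B2] ⊔ OUT[B6] = {a@B6, b@B0, b@B6, c@B3, d@B0, e@B5, f@B1, f@B6}

Answer: {a@B6, b@B0, b@B6, c@B3, d@B0, e@B5, f@B1, f@B6}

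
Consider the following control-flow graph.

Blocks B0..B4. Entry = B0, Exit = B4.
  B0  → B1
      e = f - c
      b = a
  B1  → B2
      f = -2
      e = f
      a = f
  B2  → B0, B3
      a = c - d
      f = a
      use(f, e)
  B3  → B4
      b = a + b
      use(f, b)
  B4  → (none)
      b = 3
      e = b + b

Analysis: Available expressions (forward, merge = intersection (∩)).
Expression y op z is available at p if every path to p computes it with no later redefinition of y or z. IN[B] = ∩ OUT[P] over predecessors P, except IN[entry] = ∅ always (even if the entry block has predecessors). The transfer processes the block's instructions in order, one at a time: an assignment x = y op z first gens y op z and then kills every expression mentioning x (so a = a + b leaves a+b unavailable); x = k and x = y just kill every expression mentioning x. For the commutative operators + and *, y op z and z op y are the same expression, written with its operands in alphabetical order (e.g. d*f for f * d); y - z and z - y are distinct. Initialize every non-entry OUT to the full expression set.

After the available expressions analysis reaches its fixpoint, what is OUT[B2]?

Per-block solution:
  B0:  IN={}  OUT={f-c}
  B1:  IN={f-c}  OUT={}
  B2:  IN={}  OUT={c-d}
  B3:  IN={c-d}  OUT={c-d}
  B4:  IN={c-d}  OUT={b+b, c-d}

Merge at B2: IN[B2] = OUT[B1] = {}
Applying B2's transfer function to that IN value gives OUT[B2] (row B2 above).

Answer: {c-d}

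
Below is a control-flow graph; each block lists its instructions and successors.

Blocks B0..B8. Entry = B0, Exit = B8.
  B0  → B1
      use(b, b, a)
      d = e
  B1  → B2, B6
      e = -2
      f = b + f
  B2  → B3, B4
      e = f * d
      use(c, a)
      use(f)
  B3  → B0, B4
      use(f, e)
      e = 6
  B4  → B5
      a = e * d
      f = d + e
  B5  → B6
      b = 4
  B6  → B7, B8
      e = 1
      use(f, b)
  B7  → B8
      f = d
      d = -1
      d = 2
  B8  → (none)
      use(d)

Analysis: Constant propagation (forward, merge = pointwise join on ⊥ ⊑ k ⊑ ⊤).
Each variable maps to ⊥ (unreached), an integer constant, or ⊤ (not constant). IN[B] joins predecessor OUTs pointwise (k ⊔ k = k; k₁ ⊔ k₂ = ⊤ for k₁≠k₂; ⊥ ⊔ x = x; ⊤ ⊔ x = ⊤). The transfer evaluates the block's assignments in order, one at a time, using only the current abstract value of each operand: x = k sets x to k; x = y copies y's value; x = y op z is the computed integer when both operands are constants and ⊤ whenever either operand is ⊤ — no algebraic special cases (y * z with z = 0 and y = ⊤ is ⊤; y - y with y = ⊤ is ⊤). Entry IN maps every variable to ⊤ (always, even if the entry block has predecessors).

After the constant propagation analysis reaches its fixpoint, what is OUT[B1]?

Fixpoint table:
  B0:  IN=(all ⊤)  OUT=(all ⊤)
  B1:  IN=(all ⊤)  OUT={e:-2; rest ⊤}
  B2:  IN={e:-2; rest ⊤}  OUT=(all ⊤)
  B3:  IN=(all ⊤)  OUT={e:6; rest ⊤}
  B4:  IN=(all ⊤)  OUT=(all ⊤)
  B5:  IN=(all ⊤)  OUT={b:4; rest ⊤}
  B6:  IN=(all ⊤)  OUT={e:1; rest ⊤}
  B7:  IN={e:1; rest ⊤}  OUT={d:2, e:1; rest ⊤}
  B8:  IN={e:1; rest ⊤}  OUT={e:1; rest ⊤}

Merge at B1: IN[B1] = OUT[B0] = {a: ⊤, b: ⊤, c: ⊤, d: ⊤, e: ⊤, f: ⊤}
Applying B1's transfer function to that IN value gives OUT[B1] (row B1 above).

Answer: {a: ⊤, b: ⊤, c: ⊤, d: ⊤, e: -2, f: ⊤}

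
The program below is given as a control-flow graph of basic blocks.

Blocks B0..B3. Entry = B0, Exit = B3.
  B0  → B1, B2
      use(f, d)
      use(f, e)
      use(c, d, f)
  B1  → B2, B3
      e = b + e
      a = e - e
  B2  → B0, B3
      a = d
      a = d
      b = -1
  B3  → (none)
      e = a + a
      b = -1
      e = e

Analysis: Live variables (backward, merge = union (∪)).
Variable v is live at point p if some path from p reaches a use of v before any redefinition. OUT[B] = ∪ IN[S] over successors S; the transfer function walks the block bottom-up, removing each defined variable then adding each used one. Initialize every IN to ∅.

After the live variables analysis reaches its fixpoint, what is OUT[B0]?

Answer: {b, c, d, e, f}

Working:
Fixpoint table:
  B0:  IN={b, c, d, e, f}  OUT={b, c, d, e, f}
  B1:  IN={b, c, d, e, f}  OUT={a, c, d, e, f}
  B2:  IN={c, d, e, f}  OUT={a, b, c, d, e, f}
  B3:  IN={a}  OUT={}

Merge at B0: OUT[B0] = IN[B1] ⊔ IN[B2] = {b, c, d, e, f}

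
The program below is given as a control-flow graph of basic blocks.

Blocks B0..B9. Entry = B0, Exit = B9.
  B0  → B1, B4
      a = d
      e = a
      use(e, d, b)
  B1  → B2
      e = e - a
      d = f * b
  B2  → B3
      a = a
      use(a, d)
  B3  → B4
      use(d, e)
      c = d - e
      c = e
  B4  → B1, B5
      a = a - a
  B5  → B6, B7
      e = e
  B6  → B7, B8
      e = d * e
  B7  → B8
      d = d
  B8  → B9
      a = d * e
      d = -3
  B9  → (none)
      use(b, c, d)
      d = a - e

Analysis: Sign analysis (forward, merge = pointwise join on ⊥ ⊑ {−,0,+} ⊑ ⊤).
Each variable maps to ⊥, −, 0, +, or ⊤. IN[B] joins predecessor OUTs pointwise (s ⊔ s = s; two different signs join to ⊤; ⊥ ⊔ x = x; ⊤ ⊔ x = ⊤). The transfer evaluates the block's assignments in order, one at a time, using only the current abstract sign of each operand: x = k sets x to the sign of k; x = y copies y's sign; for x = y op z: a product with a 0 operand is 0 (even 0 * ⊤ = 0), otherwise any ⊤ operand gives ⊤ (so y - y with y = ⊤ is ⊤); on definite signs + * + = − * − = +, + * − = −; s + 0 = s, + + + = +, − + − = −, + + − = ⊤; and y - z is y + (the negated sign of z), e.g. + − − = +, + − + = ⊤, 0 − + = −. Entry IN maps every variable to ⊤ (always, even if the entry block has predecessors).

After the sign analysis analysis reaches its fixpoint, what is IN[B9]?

Answer: {a: ⊤, b: ⊤, c: ⊤, d: -, e: ⊤, f: ⊤}

Derivation:
Fixpoint table:
  B0: | IN=(all ⊤) | OUT=(all ⊤)
  B1: | IN=(all ⊤) | OUT=(all ⊤)
  B2: | IN=(all ⊤) | OUT=(all ⊤)
  B3: | IN=(all ⊤) | OUT=(all ⊤)
  B4: | IN=(all ⊤) | OUT=(all ⊤)
  B5: | IN=(all ⊤) | OUT=(all ⊤)
  B6: | IN=(all ⊤) | OUT=(all ⊤)
  B7: | IN=(all ⊤) | OUT=(all ⊤)
  B8: | IN=(all ⊤) | OUT={d:-; rest ⊤}
  B9: | IN={d:-; rest ⊤} | OUT=(all ⊤)

Merge at B9: IN[B9] = OUT[B8] = {a: ⊤, b: ⊤, c: ⊤, d: -, e: ⊤, f: ⊤}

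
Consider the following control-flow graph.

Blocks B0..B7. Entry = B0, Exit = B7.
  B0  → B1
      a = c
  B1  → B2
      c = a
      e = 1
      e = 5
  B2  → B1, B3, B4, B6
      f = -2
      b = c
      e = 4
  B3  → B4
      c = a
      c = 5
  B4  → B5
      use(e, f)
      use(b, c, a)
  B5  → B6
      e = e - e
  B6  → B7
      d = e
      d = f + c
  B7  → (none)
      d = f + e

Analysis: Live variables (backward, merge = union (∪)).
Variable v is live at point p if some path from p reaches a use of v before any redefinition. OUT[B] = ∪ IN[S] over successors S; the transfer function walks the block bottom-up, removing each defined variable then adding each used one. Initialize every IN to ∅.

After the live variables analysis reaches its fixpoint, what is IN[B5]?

Converged values:
  B0: | IN={c} | OUT={a}
  B1: | IN={a} | OUT={a, c}
  B2: | IN={a, c} | OUT={a, b, c, e, f}
  B3: | IN={a, b, e, f} | OUT={a, b, c, e, f}
  B4: | IN={a, b, c, e, f} | OUT={c, e, f}
  B5: | IN={c, e, f} | OUT={c, e, f}
  B6: | IN={c, e, f} | OUT={e, f}
  B7: | IN={e, f} | OUT={}

Merge at B5: OUT[B5] = IN[B6] = {c, e, f}
Applying B5's transfer function to that OUT value gives IN[B5] (row B5 above).

Answer: {c, e, f}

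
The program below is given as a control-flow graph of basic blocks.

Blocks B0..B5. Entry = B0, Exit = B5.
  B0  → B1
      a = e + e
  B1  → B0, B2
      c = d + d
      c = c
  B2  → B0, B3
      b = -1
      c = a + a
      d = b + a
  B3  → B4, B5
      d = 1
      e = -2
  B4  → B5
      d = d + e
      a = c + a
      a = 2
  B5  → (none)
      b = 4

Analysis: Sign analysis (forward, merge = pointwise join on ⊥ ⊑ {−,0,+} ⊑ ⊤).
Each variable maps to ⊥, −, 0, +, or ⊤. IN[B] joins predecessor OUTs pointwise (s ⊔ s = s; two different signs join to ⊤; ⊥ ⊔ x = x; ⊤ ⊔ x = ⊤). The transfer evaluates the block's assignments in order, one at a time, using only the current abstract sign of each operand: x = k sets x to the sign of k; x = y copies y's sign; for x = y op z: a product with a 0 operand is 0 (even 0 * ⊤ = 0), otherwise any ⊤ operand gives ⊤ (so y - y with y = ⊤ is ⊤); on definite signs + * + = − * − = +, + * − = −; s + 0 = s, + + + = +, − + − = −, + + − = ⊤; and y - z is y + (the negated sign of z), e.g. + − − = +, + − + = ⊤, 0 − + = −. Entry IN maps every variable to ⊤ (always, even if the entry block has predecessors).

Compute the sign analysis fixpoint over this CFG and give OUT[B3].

Per-block solution:
  B0:  IN=(all ⊤)  OUT=(all ⊤)
  B1:  IN=(all ⊤)  OUT=(all ⊤)
  B2:  IN=(all ⊤)  OUT={b:-; rest ⊤}
  B3:  IN={b:-; rest ⊤}  OUT={b:-, d:+, e:-; rest ⊤}
  B4:  IN={b:-, d:+, e:-; rest ⊤}  OUT={a:+, b:-, e:-; rest ⊤}
  B5:  IN={b:-, e:-; rest ⊤}  OUT={b:+, e:-; rest ⊤}

Merge at B3: IN[B3] = OUT[B2] = {a: ⊤, b: -, c: ⊤, d: ⊤, e: ⊤, f: ⊤}
Applying B3's transfer function to that IN value gives OUT[B3] (row B3 above).

Answer: {a: ⊤, b: -, c: ⊤, d: +, e: -, f: ⊤}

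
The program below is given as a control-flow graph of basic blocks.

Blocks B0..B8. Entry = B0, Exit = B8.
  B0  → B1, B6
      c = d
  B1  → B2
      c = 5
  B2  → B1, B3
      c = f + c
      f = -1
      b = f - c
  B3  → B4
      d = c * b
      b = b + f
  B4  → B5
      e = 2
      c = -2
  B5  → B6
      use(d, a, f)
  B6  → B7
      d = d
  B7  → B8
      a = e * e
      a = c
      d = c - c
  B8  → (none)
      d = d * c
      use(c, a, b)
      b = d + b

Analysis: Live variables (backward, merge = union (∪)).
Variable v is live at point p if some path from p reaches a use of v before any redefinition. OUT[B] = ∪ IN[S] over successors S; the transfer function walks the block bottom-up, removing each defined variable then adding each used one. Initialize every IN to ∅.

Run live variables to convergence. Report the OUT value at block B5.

Answer: {b, c, d, e}

Derivation:
Per-block solution:
  B0:   IN={a, b, d, e, f}   OUT={a, b, c, d, e, f}
  B1:   IN={a, f}   OUT={a, c, f}
  B2:   IN={a, c, f}   OUT={a, b, c, f}
  B3:   IN={a, b, c, f}   OUT={a, b, d, f}
  B4:   IN={a, b, d, f}   OUT={a, b, c, d, e, f}
  B5:   IN={a, b, c, d, e, f}   OUT={b, c, d, e}
  B6:   IN={b, c, d, e}   OUT={b, c, e}
  B7:   IN={b, c, e}   OUT={a, b, c, d}
  B8:   IN={a, b, c, d}   OUT={}

Merge at B5: OUT[B5] = IN[B6] = {b, c, d, e}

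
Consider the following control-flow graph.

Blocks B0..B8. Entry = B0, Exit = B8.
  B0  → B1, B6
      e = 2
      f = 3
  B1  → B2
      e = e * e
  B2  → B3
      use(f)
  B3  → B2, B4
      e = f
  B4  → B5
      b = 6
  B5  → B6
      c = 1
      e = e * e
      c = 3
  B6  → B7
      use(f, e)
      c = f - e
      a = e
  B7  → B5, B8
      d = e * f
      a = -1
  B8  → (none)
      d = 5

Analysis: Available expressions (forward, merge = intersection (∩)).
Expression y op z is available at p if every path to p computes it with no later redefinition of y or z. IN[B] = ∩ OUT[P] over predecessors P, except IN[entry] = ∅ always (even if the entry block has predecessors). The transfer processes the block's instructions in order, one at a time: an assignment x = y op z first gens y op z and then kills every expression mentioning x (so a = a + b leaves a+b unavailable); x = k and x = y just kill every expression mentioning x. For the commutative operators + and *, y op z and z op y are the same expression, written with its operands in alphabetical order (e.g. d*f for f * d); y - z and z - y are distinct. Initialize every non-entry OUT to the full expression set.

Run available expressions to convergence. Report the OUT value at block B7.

Fixpoint table:
  B0: | IN={} | OUT={}
  B1: | IN={} | OUT={}
  B2: | IN={} | OUT={}
  B3: | IN={} | OUT={}
  B4: | IN={} | OUT={}
  B5: | IN={} | OUT={}
  B6: | IN={} | OUT={f-e}
  B7: | IN={f-e} | OUT={e*f, f-e}
  B8: | IN={e*f, f-e} | OUT={e*f, f-e}

Merge at B7: IN[B7] = OUT[B6] = {f-e}
Applying B7's transfer function to that IN value gives OUT[B7] (row B7 above).

Answer: {e*f, f-e}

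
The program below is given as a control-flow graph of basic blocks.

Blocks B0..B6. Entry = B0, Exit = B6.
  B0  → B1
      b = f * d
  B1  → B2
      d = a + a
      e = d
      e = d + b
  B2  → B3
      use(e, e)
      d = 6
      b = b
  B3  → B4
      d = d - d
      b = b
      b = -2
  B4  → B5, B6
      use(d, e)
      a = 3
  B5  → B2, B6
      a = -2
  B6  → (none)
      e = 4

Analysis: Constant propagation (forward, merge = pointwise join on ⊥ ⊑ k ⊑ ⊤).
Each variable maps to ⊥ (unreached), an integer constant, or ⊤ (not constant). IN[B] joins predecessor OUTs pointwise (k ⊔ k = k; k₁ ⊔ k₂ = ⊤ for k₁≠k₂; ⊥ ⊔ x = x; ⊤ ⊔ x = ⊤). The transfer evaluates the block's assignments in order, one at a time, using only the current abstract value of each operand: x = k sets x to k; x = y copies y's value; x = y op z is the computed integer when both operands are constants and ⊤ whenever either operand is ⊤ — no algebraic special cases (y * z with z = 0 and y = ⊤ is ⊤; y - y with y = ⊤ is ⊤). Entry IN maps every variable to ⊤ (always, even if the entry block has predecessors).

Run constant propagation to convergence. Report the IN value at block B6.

Answer: {a: ⊤, b: -2, c: ⊤, d: 0, e: ⊤, f: ⊤}

Trace:
Per-block solution:
  B0:   IN=(all ⊤)   OUT=(all ⊤)
  B1:   IN=(all ⊤)   OUT=(all ⊤)
  B2:   IN=(all ⊤)   OUT={d:6; rest ⊤}
  B3:   IN={d:6; rest ⊤}   OUT={b:-2, d:0; rest ⊤}
  B4:   IN={b:-2, d:0; rest ⊤}   OUT={a:3, b:-2, d:0; rest ⊤}
  B5:   IN={a:3, b:-2, d:0; rest ⊤}   OUT={a:-2, b:-2, d:0; rest ⊤}
  B6:   IN={b:-2, d:0; rest ⊤}   OUT={b:-2, d:0, e:4; rest ⊤}

Merge at B6: IN[B6] = OUT[B4] ⊔ OUT[B5] = {a: ⊤, b: -2, c: ⊤, d: 0, e: ⊤, f: ⊤}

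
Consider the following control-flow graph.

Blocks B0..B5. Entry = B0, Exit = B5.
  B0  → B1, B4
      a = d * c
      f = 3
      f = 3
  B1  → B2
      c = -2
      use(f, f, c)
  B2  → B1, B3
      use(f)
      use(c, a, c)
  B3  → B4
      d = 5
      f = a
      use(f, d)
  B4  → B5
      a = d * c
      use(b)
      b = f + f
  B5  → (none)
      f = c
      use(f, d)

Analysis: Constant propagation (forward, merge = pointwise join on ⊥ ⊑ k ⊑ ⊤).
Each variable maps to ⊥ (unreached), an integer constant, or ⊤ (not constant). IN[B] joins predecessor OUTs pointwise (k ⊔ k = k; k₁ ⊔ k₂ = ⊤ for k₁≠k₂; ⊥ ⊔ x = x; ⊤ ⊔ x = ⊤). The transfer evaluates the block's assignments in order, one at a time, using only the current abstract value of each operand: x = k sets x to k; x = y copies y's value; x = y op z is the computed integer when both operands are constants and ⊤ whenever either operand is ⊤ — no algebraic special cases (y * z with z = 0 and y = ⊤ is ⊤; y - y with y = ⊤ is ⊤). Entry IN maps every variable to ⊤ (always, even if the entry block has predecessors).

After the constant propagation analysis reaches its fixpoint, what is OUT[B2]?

Per-block solution:
  B0:   IN=(all ⊤)   OUT={f:3; rest ⊤}
  B1:   IN={f:3; rest ⊤}   OUT={c:-2, f:3; rest ⊤}
  B2:   IN={c:-2, f:3; rest ⊤}   OUT={c:-2, f:3; rest ⊤}
  B3:   IN={c:-2, f:3; rest ⊤}   OUT={c:-2, d:5; rest ⊤}
  B4:   IN=(all ⊤)   OUT=(all ⊤)
  B5:   IN=(all ⊤)   OUT=(all ⊤)

Merge at B2: IN[B2] = OUT[B1] = {a: ⊤, b: ⊤, c: -2, d: ⊤, e: ⊤, f: 3}
Applying B2's transfer function to that IN value gives OUT[B2] (row B2 above).

Answer: {a: ⊤, b: ⊤, c: -2, d: ⊤, e: ⊤, f: 3}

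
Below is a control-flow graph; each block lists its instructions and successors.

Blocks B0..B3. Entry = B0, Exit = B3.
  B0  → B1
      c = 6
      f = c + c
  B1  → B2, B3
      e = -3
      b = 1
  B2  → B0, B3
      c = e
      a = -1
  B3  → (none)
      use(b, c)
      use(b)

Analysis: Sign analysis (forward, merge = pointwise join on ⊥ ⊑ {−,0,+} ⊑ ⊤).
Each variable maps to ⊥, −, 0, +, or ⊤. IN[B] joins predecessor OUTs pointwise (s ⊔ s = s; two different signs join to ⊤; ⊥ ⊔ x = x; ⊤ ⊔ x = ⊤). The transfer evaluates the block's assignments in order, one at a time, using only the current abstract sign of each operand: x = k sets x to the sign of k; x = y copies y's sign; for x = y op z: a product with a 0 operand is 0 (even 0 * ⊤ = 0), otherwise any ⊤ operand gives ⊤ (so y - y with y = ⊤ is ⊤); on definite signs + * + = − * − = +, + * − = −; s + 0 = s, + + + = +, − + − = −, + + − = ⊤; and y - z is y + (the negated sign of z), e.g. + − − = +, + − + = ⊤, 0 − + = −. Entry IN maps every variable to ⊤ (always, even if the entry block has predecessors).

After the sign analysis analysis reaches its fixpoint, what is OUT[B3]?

Answer: {a: ⊤, b: +, c: ⊤, d: ⊤, e: -, f: +}

Derivation:
Converged values:
  B0:   IN=(all ⊤)   OUT={c:+, f:+; rest ⊤}
  B1:   IN={c:+, f:+; rest ⊤}   OUT={b:+, c:+, e:-, f:+; rest ⊤}
  B2:   IN={b:+, c:+, e:-, f:+; rest ⊤}   OUT={a:-, b:+, c:-, e:-, f:+; rest ⊤}
  B3:   IN={b:+, e:-, f:+; rest ⊤}   OUT={b:+, e:-, f:+; rest ⊤}

Merge at B3: IN[B3] = OUT[B1] ⊔ OUT[B2] = {a: ⊤, b: +, c: ⊤, d: ⊤, e: -, f: +}
Applying B3's transfer function to that IN value gives OUT[B3] (row B3 above).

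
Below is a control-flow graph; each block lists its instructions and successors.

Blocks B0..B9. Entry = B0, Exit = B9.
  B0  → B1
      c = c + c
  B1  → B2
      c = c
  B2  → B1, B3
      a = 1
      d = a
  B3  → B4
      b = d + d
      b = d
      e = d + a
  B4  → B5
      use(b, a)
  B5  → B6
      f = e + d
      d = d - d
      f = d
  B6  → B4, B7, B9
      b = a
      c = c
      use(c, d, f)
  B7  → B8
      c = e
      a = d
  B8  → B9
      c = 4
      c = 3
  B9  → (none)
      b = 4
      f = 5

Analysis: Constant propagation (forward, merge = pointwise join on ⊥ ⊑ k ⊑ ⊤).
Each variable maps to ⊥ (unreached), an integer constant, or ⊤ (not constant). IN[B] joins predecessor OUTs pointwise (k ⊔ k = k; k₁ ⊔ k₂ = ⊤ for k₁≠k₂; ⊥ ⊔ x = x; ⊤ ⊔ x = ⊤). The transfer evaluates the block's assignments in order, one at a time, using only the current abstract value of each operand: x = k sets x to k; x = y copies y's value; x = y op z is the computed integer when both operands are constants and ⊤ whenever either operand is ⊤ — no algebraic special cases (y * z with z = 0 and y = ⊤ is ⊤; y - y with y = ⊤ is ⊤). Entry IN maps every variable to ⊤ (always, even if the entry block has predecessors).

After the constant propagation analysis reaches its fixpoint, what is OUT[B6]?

Fixpoint table:
  B0:  IN=(all ⊤)  OUT=(all ⊤)
  B1:  IN=(all ⊤)  OUT=(all ⊤)
  B2:  IN=(all ⊤)  OUT={a:1, d:1; rest ⊤}
  B3:  IN={a:1, d:1; rest ⊤}  OUT={a:1, b:1, d:1, e:2; rest ⊤}
  B4:  IN={a:1, b:1, e:2; rest ⊤}  OUT={a:1, b:1, e:2; rest ⊤}
  B5:  IN={a:1, b:1, e:2; rest ⊤}  OUT={a:1, b:1, e:2; rest ⊤}
  B6:  IN={a:1, b:1, e:2; rest ⊤}  OUT={a:1, b:1, e:2; rest ⊤}
  B7:  IN={a:1, b:1, e:2; rest ⊤}  OUT={b:1, c:2, e:2; rest ⊤}
  B8:  IN={b:1, c:2, e:2; rest ⊤}  OUT={b:1, c:3, e:2; rest ⊤}
  B9:  IN={b:1, e:2; rest ⊤}  OUT={b:4, e:2, f:5; rest ⊤}

Merge at B6: IN[B6] = OUT[B5] = {a: 1, b: 1, c: ⊤, d: ⊤, e: 2, f: ⊤}
Applying B6's transfer function to that IN value gives OUT[B6] (row B6 above).

Answer: {a: 1, b: 1, c: ⊤, d: ⊤, e: 2, f: ⊤}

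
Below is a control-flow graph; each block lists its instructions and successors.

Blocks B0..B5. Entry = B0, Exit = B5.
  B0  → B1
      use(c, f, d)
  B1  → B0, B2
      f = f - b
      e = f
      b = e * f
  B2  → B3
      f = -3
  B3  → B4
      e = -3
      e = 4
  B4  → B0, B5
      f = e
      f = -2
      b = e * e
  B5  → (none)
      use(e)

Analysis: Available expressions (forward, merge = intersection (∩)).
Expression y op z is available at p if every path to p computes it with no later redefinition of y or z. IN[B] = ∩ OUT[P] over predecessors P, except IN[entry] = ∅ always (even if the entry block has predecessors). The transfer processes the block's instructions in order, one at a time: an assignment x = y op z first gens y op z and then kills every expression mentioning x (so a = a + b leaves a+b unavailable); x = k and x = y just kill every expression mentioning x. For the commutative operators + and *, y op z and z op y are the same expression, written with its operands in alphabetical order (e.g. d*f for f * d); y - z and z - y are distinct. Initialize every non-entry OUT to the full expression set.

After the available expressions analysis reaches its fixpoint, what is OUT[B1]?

Converged values:
  B0: | IN={} | OUT={}
  B1: | IN={} | OUT={e*f}
  B2: | IN={e*f} | OUT={}
  B3: | IN={} | OUT={}
  B4: | IN={} | OUT={e*e}
  B5: | IN={e*e} | OUT={e*e}

Merge at B1: IN[B1] = OUT[B0] = {}
Applying B1's transfer function to that IN value gives OUT[B1] (row B1 above).

Answer: {e*f}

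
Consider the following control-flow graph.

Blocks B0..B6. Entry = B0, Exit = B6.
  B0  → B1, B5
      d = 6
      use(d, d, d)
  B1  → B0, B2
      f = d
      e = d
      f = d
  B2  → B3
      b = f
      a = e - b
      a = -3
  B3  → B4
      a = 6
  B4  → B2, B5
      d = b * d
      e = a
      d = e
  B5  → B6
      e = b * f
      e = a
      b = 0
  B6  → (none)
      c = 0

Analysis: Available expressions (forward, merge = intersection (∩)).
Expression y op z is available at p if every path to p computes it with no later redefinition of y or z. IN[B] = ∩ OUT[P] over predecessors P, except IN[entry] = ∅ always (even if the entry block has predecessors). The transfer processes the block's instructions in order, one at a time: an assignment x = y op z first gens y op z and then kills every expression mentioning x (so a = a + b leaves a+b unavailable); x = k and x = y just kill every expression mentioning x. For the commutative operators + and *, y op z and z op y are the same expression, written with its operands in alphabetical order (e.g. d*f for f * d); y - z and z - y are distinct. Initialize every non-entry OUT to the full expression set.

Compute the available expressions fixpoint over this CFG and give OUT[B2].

Fixpoint table:
  B0:  IN={}  OUT={}
  B1:  IN={}  OUT={}
  B2:  IN={}  OUT={e-b}
  B3:  IN={e-b}  OUT={e-b}
  B4:  IN={e-b}  OUT={}
  B5:  IN={}  OUT={}
  B6:  IN={}  OUT={}

Merge at B2: IN[B2] = OUT[B1] ∩ OUT[B4] = {}
Applying B2's transfer function to that IN value gives OUT[B2] (row B2 above).

Answer: {e-b}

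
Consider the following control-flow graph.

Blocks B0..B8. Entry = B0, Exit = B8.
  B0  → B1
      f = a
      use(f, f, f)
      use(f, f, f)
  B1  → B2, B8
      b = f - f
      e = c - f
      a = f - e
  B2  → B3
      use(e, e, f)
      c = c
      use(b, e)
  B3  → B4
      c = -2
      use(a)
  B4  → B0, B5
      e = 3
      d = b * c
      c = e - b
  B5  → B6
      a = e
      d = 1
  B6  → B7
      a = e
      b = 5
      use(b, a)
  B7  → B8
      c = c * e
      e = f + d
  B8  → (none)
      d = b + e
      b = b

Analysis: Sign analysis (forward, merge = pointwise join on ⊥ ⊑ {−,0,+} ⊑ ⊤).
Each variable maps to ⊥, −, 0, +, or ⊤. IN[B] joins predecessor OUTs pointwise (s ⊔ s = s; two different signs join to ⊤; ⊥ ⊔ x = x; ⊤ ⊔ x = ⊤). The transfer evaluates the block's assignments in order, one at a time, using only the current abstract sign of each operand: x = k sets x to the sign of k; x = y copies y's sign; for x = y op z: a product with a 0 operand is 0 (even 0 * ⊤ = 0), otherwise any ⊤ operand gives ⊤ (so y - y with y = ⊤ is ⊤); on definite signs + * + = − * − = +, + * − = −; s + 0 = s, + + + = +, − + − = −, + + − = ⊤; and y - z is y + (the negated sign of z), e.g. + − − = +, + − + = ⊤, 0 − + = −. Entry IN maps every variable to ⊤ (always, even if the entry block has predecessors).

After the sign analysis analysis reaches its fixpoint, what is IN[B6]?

Per-block solution:
  B0: | IN=(all ⊤) | OUT=(all ⊤)
  B1: | IN=(all ⊤) | OUT=(all ⊤)
  B2: | IN=(all ⊤) | OUT=(all ⊤)
  B3: | IN=(all ⊤) | OUT={c:-; rest ⊤}
  B4: | IN={c:-; rest ⊤} | OUT={e:+; rest ⊤}
  B5: | IN={e:+; rest ⊤} | OUT={a:+, d:+, e:+; rest ⊤}
  B6: | IN={a:+, d:+, e:+; rest ⊤} | OUT={a:+, b:+, d:+, e:+; rest ⊤}
  B7: | IN={a:+, b:+, d:+, e:+; rest ⊤} | OUT={a:+, b:+, d:+; rest ⊤}
  B8: | IN=(all ⊤) | OUT=(all ⊤)

Merge at B6: IN[B6] = OUT[B5] = {a: +, b: ⊤, c: ⊤, d: +, e: +, f: ⊤}

Answer: {a: +, b: ⊤, c: ⊤, d: +, e: +, f: ⊤}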